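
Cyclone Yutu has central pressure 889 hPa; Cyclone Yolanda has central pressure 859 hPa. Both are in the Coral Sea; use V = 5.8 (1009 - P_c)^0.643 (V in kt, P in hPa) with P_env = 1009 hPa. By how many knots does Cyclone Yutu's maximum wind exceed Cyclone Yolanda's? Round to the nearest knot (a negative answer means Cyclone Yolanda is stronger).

-19 kt

Cyclone Yutu: ΔP = 120; V ≈ 5.8 × 120^0.643 ≈ 125.99 kt.
Cyclone Yolanda: ΔP = 150; V ≈ 5.8 × 150^0.643 ≈ 145.43 kt.
Difference ≈ 125.99 − 145.43 = -19.44 → -19 kt.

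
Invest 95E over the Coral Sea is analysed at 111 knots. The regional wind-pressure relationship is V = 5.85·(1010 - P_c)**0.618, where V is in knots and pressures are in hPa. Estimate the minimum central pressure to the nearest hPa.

ΔP = (V / 5.85)^(1/0.618) = (111/5.85)^1.618.
111/5.85 = 18.974; 18.974^1.618 ≈ 117.01 hPa.
P_c = 1010 − 117.01 = 892.99 ≈ 893 hPa.

893 hPa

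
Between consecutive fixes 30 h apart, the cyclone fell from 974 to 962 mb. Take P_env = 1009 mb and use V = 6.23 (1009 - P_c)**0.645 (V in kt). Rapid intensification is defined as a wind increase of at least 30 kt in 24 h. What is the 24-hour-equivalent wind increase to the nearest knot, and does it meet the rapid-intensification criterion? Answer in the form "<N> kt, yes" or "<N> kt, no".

10 kt, no

V₁: ΔP = 35, V ≈ 6.23 × 35^0.645 ≈ 61.72 kt.
V₂: ΔP = 47, V ≈ 6.23 × 47^0.645 ≈ 74.64 kt.
ΔV over 30 h = 12.92 kt → 24 h equivalent = 12.92 × 24/30 ≈ 10.34 kt.
10 kt < 30 kt ⇒ not rapid intensification.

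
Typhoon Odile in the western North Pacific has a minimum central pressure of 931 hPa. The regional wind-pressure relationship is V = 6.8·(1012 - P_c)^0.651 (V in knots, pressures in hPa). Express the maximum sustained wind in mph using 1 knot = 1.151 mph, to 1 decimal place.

136.8 mph

ΔP = 1012 − 931 = 81 hPa.
V ≈ 6.8 × 81^0.651 = 6.8 × 17.475 ≈ 118.832 kt.
118.832 × 1.151 ≈ 136.78 mph → 136.8 mph.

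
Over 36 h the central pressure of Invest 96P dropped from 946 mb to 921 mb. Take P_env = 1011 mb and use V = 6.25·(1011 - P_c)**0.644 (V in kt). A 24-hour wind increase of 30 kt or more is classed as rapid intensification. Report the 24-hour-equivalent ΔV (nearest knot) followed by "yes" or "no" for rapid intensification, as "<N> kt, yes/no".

V₁: ΔP = 65, V ≈ 6.25 × 65^0.644 ≈ 91.92 kt.
V₂: ΔP = 90, V ≈ 6.25 × 90^0.644 ≈ 113.35 kt.
ΔV over 36 h = 21.43 kt → 24 h equivalent = 21.43 × 24/36 ≈ 14.29 kt.
14 kt < 30 kt ⇒ not rapid intensification.

14 kt, no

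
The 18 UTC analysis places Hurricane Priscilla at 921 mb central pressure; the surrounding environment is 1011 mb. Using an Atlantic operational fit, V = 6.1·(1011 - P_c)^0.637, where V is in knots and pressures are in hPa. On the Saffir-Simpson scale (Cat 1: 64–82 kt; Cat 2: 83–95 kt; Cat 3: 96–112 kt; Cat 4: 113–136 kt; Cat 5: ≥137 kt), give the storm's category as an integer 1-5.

3

ΔP = 1011 − 921 = 90 mb.
V ≈ 6.1 × 90^0.637 = 6.1 × 17.57 ≈ 107 kt.
107 kt falls in the Category 3 band.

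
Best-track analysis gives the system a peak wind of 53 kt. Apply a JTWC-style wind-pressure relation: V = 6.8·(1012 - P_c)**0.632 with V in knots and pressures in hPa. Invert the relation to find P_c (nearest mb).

ΔP = (V / 6.8)^(1/0.632) = (53/6.8)^1.582.
53/6.8 = 7.794; 7.794^1.582 ≈ 25.76 mb.
P_c = 1012 − 25.76 = 986.24 ≈ 986 mb.

986 mb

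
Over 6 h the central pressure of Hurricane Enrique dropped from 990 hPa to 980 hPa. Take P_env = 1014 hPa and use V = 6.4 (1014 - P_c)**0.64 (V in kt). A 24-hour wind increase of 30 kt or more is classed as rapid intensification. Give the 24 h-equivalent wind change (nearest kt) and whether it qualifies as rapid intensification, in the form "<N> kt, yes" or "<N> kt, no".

49 kt, yes

V₁: ΔP = 24, V ≈ 6.4 × 24^0.64 ≈ 48.92 kt.
V₂: ΔP = 34, V ≈ 6.4 × 34^0.64 ≈ 61.14 kt.
ΔV over 6 h = 12.22 kt → 24 h equivalent = 12.22 × 24/6 ≈ 48.88 kt.
49 kt ≥ 30 kt ⇒ rapid intensification.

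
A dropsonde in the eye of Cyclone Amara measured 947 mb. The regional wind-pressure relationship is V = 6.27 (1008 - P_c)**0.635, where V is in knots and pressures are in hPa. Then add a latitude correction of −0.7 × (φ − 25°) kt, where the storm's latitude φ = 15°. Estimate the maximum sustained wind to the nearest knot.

92 kt

ΔP = 1008 − 947 = 61 mb.
61^0.635 ≈ 13.605.
V ≈ 6.27 × 13.605 ≈ 85.3 kt.
Latitude correction: −0.7 × (15 − 25) = 7 kt.
Corrected V ≈ 92.3 kt → 92 kt.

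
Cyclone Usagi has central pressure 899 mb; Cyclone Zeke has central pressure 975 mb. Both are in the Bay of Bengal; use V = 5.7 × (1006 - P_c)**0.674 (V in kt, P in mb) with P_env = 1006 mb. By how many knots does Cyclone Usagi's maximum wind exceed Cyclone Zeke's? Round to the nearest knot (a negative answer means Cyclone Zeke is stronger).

Cyclone Usagi: ΔP = 107; V ≈ 5.7 × 107^0.674 ≈ 132.95 kt.
Cyclone Zeke: ΔP = 31; V ≈ 5.7 × 31^0.674 ≈ 57.68 kt.
Difference ≈ 132.95 − 57.68 = 75.27 → 75 kt.

75 kt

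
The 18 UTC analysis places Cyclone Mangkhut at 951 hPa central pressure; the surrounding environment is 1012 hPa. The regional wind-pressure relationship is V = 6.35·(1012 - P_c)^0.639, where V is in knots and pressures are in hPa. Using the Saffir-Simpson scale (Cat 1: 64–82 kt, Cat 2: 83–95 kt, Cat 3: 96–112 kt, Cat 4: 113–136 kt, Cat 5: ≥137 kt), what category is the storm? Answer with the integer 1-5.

2

ΔP = 1012 − 951 = 61 hPa.
V ≈ 6.35 × 61^0.639 = 6.35 × 13.83 ≈ 88 kt.
88 kt falls in the Category 2 band.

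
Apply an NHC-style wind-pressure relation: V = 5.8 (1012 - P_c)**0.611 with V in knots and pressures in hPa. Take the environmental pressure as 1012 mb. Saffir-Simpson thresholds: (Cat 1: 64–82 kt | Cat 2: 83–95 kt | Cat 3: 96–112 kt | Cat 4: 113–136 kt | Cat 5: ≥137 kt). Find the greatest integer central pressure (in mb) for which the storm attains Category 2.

934 mb

Category 2 begins at V = 83 kt.
Required ΔP = (83/5.8)^(1/0.611) = 14.310^1.637 ≈ 77.88 mb.
P_c ≤ 1012 − 77.88 = 934.12, so the highest integer P_c is 934 mb.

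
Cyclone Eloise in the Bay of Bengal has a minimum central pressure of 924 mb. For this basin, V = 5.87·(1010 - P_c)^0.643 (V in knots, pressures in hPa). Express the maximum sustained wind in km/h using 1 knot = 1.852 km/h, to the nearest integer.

191 km/h

ΔP = 1010 − 924 = 86 mb.
V ≈ 5.87 × 86^0.643 = 5.87 × 17.534 ≈ 102.925 kt.
102.925 × 1.852 ≈ 190.62 km/h → 191 km/h.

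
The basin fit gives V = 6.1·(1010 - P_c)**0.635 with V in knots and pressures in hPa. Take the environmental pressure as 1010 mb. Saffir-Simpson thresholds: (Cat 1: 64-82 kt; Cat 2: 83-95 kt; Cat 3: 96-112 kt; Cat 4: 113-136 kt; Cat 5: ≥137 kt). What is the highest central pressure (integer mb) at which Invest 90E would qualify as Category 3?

933 mb

Category 3 begins at V = 96 kt.
Required ΔP = (96/6.1)^(1/0.635) = 15.738^1.575 ≈ 76.73 mb.
P_c ≤ 1010 − 76.73 = 933.27, so the highest integer P_c is 933 mb.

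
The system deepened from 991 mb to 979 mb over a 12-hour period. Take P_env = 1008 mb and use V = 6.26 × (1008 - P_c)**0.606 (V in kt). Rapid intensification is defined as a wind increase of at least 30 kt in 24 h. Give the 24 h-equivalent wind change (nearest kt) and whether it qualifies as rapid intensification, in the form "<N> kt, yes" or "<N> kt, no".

27 kt, no

V₁: ΔP = 17, V ≈ 6.26 × 17^0.606 ≈ 34.85 kt.
V₂: ΔP = 29, V ≈ 6.26 × 29^0.606 ≈ 48.17 kt.
ΔV over 12 h = 13.32 kt → 24 h equivalent = 13.32 × 24/12 ≈ 26.64 kt.
27 kt < 30 kt ⇒ not rapid intensification.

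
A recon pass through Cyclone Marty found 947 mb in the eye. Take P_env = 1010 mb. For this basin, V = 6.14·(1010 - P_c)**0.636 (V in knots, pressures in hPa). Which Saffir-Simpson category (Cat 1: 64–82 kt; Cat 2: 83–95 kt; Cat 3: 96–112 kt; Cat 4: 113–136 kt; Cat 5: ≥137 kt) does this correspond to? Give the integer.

2

ΔP = 1010 − 947 = 63 mb.
V ≈ 6.14 × 63^0.636 = 6.14 × 13.94 ≈ 86 kt.
86 kt falls in the Category 2 band.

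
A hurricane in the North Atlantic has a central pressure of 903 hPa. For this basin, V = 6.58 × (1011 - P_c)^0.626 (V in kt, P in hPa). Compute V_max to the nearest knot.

123 kt

ΔP = 1011 − 903 = 108 hPa.
108^0.626 ≈ 18.747.
V ≈ 6.58 × 18.747 ≈ 123.4 kt.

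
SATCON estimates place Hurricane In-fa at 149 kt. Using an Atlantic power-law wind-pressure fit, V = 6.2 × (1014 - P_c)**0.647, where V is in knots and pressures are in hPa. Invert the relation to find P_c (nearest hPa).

ΔP = (V / 6.2)^(1/0.647) = (149/6.2)^1.546.
149/6.2 = 24.032; 24.032^1.546 ≈ 136.19 hPa.
P_c = 1014 − 136.19 = 877.81 ≈ 878 hPa.

878 hPa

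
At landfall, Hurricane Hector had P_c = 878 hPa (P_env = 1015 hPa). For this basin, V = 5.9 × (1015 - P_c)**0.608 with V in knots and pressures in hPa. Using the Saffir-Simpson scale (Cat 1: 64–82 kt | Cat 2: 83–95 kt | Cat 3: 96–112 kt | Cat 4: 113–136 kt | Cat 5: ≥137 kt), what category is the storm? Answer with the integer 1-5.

ΔP = 1015 − 878 = 137 hPa.
V ≈ 5.9 × 137^0.608 = 5.9 × 19.91 ≈ 117 kt.
117 kt falls in the Category 4 band.

4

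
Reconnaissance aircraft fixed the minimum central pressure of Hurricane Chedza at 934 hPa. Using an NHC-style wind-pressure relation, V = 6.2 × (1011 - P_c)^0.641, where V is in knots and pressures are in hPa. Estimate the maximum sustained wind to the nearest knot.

ΔP = 1011 − 934 = 77 hPa.
77^0.641 ≈ 16.190.
V ≈ 6.2 × 16.190 ≈ 100.4 kt.

100 kt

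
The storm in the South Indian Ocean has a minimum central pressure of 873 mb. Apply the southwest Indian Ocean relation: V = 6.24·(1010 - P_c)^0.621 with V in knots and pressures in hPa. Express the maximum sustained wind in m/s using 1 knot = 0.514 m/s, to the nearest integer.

ΔP = 1010 − 873 = 137 mb.
V ≈ 6.24 × 137^0.621 = 6.24 × 21.228 ≈ 132.461 kt.
132.461 × 0.514 ≈ 68.08 m/s → 68 m/s.

68 m/s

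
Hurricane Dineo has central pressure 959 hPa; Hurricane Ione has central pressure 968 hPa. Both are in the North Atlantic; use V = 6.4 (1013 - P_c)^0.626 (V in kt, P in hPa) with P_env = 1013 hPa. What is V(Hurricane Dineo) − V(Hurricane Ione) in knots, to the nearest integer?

8 kt

Hurricane Dineo: ΔP = 54; V ≈ 6.4 × 54^0.626 ≈ 77.74 kt.
Hurricane Ione: ΔP = 45; V ≈ 6.4 × 45^0.626 ≈ 69.36 kt.
Difference ≈ 77.74 − 69.36 = 8.38 → 8 kt.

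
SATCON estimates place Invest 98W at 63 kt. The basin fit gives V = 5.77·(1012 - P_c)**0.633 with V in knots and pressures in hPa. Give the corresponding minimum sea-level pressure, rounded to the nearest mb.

968 mb

ΔP = (V / 5.77)^(1/0.633) = (63/5.77)^1.580.
63/5.77 = 10.919; 10.919^1.580 ≈ 43.66 mb.
P_c = 1012 − 43.66 = 968.34 ≈ 968 mb.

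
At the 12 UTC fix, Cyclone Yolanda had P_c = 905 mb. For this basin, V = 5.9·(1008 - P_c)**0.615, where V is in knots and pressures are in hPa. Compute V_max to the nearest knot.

102 kt

ΔP = 1008 − 905 = 103 mb.
103^0.615 ≈ 17.294.
V ≈ 5.9 × 17.294 ≈ 102.0 kt.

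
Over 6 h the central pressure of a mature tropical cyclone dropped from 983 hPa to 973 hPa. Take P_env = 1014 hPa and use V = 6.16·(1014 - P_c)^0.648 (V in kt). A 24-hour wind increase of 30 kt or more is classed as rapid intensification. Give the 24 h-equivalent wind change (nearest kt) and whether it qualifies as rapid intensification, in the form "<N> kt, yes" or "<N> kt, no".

V₁: ΔP = 31, V ≈ 6.16 × 31^0.648 ≈ 57.01 kt.
V₂: ΔP = 41, V ≈ 6.16 × 41^0.648 ≈ 68.34 kt.
ΔV over 6 h = 11.33 kt → 24 h equivalent = 11.33 × 24/6 ≈ 45.32 kt.
45 kt ≥ 30 kt ⇒ rapid intensification.

45 kt, yes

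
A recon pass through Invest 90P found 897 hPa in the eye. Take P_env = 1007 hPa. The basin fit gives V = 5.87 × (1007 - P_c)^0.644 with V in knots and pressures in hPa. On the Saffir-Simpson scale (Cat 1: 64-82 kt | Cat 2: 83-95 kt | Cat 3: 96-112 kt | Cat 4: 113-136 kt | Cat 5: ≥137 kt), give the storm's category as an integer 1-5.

4

ΔP = 1007 − 897 = 110 hPa.
V ≈ 5.87 × 110^0.644 = 5.87 × 20.64 ≈ 121 kt.
121 kt falls in the Category 4 band.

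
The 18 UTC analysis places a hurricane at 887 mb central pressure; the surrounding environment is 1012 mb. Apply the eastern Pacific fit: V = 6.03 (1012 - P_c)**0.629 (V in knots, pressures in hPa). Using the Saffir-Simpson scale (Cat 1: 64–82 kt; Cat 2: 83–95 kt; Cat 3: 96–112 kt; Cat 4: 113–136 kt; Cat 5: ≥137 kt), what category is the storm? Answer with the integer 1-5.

4

ΔP = 1012 − 887 = 125 mb.
V ≈ 6.03 × 125^0.629 = 6.03 × 20.84 ≈ 126 kt.
126 kt falls in the Category 4 band.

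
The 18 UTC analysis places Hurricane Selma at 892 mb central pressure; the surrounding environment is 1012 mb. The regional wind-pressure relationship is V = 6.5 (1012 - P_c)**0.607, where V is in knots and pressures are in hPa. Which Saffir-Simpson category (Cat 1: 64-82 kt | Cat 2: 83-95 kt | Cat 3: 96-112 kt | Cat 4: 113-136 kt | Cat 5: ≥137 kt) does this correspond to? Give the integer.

ΔP = 1012 − 892 = 120 mb.
V ≈ 6.5 × 120^0.607 = 6.5 × 18.28 ≈ 119 kt.
119 kt falls in the Category 4 band.

4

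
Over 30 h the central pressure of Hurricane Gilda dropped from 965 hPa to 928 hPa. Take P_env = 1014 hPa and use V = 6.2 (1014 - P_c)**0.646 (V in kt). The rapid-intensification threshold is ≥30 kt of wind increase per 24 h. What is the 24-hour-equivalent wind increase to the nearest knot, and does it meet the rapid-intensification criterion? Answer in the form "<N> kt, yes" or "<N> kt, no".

27 kt, no

V₁: ΔP = 49, V ≈ 6.2 × 49^0.646 ≈ 76.61 kt.
V₂: ΔP = 86, V ≈ 6.2 × 86^0.646 ≈ 110.17 kt.
ΔV over 30 h = 33.56 kt → 24 h equivalent = 33.56 × 24/30 ≈ 26.85 kt.
27 kt < 30 kt ⇒ not rapid intensification.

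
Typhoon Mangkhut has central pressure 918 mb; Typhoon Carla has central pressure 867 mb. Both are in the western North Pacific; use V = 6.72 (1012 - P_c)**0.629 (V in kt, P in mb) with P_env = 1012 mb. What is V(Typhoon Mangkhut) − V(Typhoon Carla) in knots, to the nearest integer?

Typhoon Mangkhut: ΔP = 94; V ≈ 6.72 × 94^0.629 ≈ 117.08 kt.
Typhoon Carla: ΔP = 145; V ≈ 6.72 × 145^0.629 ≈ 153.77 kt.
Difference ≈ 117.08 − 153.77 = -36.69 → -37 kt.

-37 kt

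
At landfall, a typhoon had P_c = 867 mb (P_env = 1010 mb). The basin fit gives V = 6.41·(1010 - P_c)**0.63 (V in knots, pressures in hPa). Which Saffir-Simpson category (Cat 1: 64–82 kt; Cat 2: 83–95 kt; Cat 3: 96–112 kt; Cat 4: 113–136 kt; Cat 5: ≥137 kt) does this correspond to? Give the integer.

ΔP = 1010 − 867 = 143 mb.
V ≈ 6.41 × 143^0.63 = 6.41 × 22.80 ≈ 146 kt.
146 kt falls in the Category 5 band.

5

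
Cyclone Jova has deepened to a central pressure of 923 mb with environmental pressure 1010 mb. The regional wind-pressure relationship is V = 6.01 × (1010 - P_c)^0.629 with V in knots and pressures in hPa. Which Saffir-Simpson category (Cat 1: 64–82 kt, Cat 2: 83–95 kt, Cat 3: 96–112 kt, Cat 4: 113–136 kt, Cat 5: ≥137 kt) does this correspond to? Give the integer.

ΔP = 1010 − 923 = 87 mb.
V ≈ 6.01 × 87^0.629 = 6.01 × 16.59 ≈ 100 kt.
100 kt falls in the Category 3 band.

3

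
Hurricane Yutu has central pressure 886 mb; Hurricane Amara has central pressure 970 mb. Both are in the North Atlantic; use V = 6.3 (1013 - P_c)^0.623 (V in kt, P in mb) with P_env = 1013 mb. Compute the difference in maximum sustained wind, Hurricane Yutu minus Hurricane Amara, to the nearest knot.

63 kt

Hurricane Yutu: ΔP = 127; V ≈ 6.3 × 127^0.623 ≈ 128.83 kt.
Hurricane Amara: ΔP = 43; V ≈ 6.3 × 43^0.623 ≈ 65.61 kt.
Difference ≈ 128.83 − 65.61 = 63.22 → 63 kt.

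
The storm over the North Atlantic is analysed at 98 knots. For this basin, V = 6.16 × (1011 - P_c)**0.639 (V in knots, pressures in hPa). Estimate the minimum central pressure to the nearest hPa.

935 hPa

ΔP = (V / 6.16)^(1/0.639) = (98/6.16)^1.565.
98/6.16 = 15.909; 15.909^1.565 ≈ 75.95 hPa.
P_c = 1011 − 75.95 = 935.05 ≈ 935 hPa.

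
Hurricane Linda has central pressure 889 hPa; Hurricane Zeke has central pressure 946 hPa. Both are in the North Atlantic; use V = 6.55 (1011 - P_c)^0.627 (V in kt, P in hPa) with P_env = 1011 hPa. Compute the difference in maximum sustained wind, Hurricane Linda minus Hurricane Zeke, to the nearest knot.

43 kt

Hurricane Linda: ΔP = 122; V ≈ 6.55 × 122^0.627 ≈ 133.16 kt.
Hurricane Zeke: ΔP = 65; V ≈ 6.55 × 65^0.627 ≈ 89.73 kt.
Difference ≈ 133.16 − 89.73 = 43.43 → 43 kt.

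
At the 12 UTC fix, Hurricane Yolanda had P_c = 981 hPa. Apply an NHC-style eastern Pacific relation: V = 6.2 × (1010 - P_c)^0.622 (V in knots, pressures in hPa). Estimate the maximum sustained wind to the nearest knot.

ΔP = 1010 − 981 = 29 hPa.
29^0.622 ≈ 8.121.
V ≈ 6.2 × 8.121 ≈ 50.4 kt.

50 kt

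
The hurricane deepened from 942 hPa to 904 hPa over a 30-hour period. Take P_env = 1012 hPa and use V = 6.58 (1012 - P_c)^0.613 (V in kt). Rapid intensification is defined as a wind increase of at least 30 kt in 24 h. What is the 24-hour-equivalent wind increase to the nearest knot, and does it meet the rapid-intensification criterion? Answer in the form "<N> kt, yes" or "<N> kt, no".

22 kt, no

V₁: ΔP = 70, V ≈ 6.58 × 70^0.613 ≈ 88.98 kt.
V₂: ΔP = 108, V ≈ 6.58 × 108^0.613 ≈ 116.07 kt.
ΔV over 30 h = 27.09 kt → 24 h equivalent = 27.09 × 24/30 ≈ 21.67 kt.
22 kt < 30 kt ⇒ not rapid intensification.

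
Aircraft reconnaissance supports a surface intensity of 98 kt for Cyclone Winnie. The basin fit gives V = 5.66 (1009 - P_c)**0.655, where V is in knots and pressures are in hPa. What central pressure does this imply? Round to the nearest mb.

931 mb

ΔP = (V / 5.66)^(1/0.655) = (98/5.66)^1.527.
98/5.66 = 17.314; 17.314^1.527 ≈ 77.75 mb.
P_c = 1009 − 77.75 = 931.25 ≈ 931 mb.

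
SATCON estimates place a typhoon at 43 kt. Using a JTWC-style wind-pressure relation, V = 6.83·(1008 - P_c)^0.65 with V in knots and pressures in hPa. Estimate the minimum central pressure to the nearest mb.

ΔP = (V / 6.83)^(1/0.65) = (43/6.83)^1.538.
43/6.83 = 6.296; 6.296^1.538 ≈ 16.96 mb.
P_c = 1008 − 16.96 = 991.04 ≈ 991 mb.

991 mb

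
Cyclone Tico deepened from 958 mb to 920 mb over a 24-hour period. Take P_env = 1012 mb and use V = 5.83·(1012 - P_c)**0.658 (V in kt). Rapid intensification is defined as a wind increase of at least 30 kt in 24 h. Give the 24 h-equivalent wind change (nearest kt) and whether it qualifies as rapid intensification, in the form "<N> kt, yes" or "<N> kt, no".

34 kt, yes

V₁: ΔP = 54, V ≈ 5.83 × 54^0.658 ≈ 80.46 kt.
V₂: ΔP = 92, V ≈ 5.83 × 92^0.658 ≈ 114.25 kt.
ΔV over 24 h = 33.79 kt → 24 h equivalent = 33.79 × 24/24 ≈ 33.79 kt.
34 kt ≥ 30 kt ⇒ rapid intensification.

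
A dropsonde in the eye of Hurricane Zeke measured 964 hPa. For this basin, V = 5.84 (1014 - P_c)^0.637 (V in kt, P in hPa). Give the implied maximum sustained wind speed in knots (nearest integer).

71 kt

ΔP = 1014 − 964 = 50 hPa.
50^0.637 ≈ 12.085.
V ≈ 5.84 × 12.085 ≈ 70.6 kt.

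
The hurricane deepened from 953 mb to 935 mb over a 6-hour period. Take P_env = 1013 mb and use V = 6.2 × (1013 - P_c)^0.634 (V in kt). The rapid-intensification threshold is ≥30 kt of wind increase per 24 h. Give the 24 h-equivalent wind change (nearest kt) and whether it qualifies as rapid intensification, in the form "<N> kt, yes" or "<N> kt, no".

V₁: ΔP = 60, V ≈ 6.2 × 60^0.634 ≈ 83.13 kt.
V₂: ΔP = 78, V ≈ 6.2 × 78^0.634 ≈ 98.17 kt.
ΔV over 6 h = 15.04 kt → 24 h equivalent = 15.04 × 24/6 ≈ 60.16 kt.
60 kt ≥ 30 kt ⇒ rapid intensification.

60 kt, yes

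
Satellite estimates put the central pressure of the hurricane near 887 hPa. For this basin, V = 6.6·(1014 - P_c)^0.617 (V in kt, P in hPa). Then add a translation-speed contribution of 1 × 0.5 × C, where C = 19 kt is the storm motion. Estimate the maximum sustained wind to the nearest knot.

141 kt

ΔP = 1014 − 887 = 127 hPa.
127^0.617 ≈ 19.863.
V ≈ 6.6 × 19.863 ≈ 131.1 kt.
Translation term: 1 × 0.5 × 19 = 9.5 kt.
Corrected V ≈ 140.6 kt → 141 kt.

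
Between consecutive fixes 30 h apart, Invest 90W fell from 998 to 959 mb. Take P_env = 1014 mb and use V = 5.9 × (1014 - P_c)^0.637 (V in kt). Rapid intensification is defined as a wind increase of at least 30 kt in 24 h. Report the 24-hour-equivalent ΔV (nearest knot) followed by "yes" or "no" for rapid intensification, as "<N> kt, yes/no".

33 kt, yes

V₁: ΔP = 16, V ≈ 5.9 × 16^0.637 ≈ 34.50 kt.
V₂: ΔP = 55, V ≈ 5.9 × 55^0.637 ≈ 75.76 kt.
ΔV over 30 h = 41.26 kt → 24 h equivalent = 41.26 × 24/30 ≈ 33.01 kt.
33 kt ≥ 30 kt ⇒ rapid intensification.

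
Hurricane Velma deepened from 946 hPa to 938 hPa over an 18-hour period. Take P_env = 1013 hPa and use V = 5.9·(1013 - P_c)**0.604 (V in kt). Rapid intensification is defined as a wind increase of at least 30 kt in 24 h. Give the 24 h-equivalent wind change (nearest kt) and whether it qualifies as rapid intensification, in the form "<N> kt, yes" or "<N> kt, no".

7 kt, no

V₁: ΔP = 67, V ≈ 5.9 × 67^0.604 ≈ 74.78 kt.
V₂: ΔP = 75, V ≈ 5.9 × 75^0.604 ≈ 80.06 kt.
ΔV over 18 h = 5.28 kt → 24 h equivalent = 5.28 × 24/18 ≈ 7.04 kt.
7 kt < 30 kt ⇒ not rapid intensification.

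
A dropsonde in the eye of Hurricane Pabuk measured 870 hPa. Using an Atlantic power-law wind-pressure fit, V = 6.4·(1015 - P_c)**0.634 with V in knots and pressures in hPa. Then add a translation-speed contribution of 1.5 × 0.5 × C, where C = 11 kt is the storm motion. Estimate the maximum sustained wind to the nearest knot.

ΔP = 1015 − 870 = 145 hPa.
145^0.634 ≈ 23.459.
V ≈ 6.4 × 23.459 ≈ 150.1 kt.
Translation term: 1.5 × 0.5 × 11 = 8.25 kt.
Corrected V ≈ 158.35 kt → 158 kt.

158 kt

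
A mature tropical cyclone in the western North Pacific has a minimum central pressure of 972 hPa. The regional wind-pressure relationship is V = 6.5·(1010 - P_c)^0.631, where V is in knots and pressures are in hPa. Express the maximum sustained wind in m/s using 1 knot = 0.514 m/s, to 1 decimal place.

33.2 m/s

ΔP = 1010 − 972 = 38 hPa.
V ≈ 6.5 × 38^0.631 = 6.5 × 9.928 ≈ 64.529 kt.
64.529 × 0.514 ≈ 33.17 m/s → 33.2 m/s.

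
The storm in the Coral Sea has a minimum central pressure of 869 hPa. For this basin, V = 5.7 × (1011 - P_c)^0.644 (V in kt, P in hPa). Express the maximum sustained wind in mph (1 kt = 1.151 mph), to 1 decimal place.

159.6 mph

ΔP = 1011 − 869 = 142 hPa.
V ≈ 5.7 × 142^0.644 = 5.7 × 24.326 ≈ 138.659 kt.
138.659 × 1.151 ≈ 159.60 mph → 159.6 mph.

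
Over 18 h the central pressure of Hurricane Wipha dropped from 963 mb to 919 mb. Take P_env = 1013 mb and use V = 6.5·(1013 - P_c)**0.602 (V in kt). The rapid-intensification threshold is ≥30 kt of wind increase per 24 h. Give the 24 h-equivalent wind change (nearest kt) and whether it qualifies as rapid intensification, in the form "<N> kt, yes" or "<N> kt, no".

V₁: ΔP = 50, V ≈ 6.5 × 50^0.602 ≈ 68.50 kt.
V₂: ΔP = 94, V ≈ 6.5 × 94^0.602 ≈ 100.17 kt.
ΔV over 18 h = 31.67 kt → 24 h equivalent = 31.67 × 24/18 ≈ 42.23 kt.
42 kt ≥ 30 kt ⇒ rapid intensification.

42 kt, yes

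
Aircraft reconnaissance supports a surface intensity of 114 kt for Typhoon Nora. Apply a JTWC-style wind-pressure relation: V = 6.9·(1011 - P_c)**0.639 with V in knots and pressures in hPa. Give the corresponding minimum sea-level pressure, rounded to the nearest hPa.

930 hPa

ΔP = (V / 6.9)^(1/0.639) = (114/6.9)^1.565.
114/6.9 = 16.522; 16.522^1.565 ≈ 80.57 hPa.
P_c = 1011 − 80.57 = 930.43 ≈ 930 hPa.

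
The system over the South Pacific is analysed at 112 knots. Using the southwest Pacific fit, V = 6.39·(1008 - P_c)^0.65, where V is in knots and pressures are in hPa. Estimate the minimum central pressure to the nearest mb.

926 mb

ΔP = (V / 6.39)^(1/0.65) = (112/6.39)^1.538.
112/6.39 = 17.527; 17.527^1.538 ≈ 81.92 mb.
P_c = 1008 − 81.92 = 926.08 ≈ 926 mb.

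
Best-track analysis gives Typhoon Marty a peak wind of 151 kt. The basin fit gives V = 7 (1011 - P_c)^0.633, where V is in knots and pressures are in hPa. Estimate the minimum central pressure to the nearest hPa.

ΔP = (V / 7)^(1/0.633) = (151/7)^1.580.
151/7 = 21.571; 21.571^1.580 ≈ 128.01 hPa.
P_c = 1011 − 128.01 = 882.99 ≈ 883 hPa.

883 hPa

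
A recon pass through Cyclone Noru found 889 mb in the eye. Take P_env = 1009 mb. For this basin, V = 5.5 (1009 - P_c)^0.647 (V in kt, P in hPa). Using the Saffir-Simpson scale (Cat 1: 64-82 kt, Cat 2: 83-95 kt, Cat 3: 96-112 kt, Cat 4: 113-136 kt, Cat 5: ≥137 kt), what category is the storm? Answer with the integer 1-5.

4

ΔP = 1009 − 889 = 120 mb.
V ≈ 5.5 × 120^0.647 = 5.5 × 22.14 ≈ 122 kt.
122 kt falls in the Category 4 band.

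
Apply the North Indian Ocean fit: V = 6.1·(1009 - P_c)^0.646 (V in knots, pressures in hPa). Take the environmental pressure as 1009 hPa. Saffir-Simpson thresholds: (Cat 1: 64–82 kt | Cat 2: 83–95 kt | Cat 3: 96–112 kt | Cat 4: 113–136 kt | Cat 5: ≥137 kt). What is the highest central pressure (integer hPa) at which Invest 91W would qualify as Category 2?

952 hPa

Category 2 begins at V = 83 kt.
Required ΔP = (83/6.1)^(1/0.646) = 13.607^1.548 ≈ 56.89 hPa.
P_c ≤ 1009 − 56.89 = 952.11, so the highest integer P_c is 952 hPa.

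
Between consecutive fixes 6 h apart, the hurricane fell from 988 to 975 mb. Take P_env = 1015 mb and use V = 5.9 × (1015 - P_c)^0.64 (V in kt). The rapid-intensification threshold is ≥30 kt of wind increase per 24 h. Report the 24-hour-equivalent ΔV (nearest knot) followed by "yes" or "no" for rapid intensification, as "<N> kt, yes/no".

56 kt, yes

V₁: ΔP = 27, V ≈ 5.9 × 27^0.64 ≈ 48.63 kt.
V₂: ΔP = 40, V ≈ 5.9 × 40^0.64 ≈ 62.54 kt.
ΔV over 6 h = 13.91 kt → 24 h equivalent = 13.91 × 24/6 ≈ 55.64 kt.
56 kt ≥ 30 kt ⇒ rapid intensification.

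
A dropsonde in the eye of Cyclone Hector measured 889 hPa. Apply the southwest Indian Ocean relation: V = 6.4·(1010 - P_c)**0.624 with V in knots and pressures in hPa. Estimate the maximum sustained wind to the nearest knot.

ΔP = 1010 − 889 = 121 hPa.
121^0.624 ≈ 19.937.
V ≈ 6.4 × 19.937 ≈ 127.6 kt.

128 kt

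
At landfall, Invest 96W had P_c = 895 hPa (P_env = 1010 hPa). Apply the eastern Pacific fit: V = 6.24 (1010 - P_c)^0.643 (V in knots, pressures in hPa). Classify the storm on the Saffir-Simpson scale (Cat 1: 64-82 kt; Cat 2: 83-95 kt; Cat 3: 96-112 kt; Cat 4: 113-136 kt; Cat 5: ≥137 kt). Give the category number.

4

ΔP = 1010 − 895 = 115 hPa.
V ≈ 6.24 × 115^0.643 = 6.24 × 21.14 ≈ 132 kt.
132 kt falls in the Category 4 band.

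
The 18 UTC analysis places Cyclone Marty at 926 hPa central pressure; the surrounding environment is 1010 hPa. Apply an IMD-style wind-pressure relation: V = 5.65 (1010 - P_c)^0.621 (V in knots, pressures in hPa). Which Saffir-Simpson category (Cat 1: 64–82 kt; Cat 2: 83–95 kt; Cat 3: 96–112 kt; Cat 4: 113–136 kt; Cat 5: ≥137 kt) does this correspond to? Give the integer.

ΔP = 1010 − 926 = 84 hPa.
V ≈ 5.65 × 84^0.621 = 5.65 × 15.67 ≈ 89 kt.
89 kt falls in the Category 2 band.

2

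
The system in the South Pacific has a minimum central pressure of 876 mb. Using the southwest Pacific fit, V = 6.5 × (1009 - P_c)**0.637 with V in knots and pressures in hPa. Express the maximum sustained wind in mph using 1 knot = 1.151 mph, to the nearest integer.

ΔP = 1009 − 876 = 133 mb.
V ≈ 6.5 × 133^0.637 = 6.5 × 22.537 ≈ 146.490 kt.
146.490 × 1.151 ≈ 168.61 mph → 169 mph.

169 mph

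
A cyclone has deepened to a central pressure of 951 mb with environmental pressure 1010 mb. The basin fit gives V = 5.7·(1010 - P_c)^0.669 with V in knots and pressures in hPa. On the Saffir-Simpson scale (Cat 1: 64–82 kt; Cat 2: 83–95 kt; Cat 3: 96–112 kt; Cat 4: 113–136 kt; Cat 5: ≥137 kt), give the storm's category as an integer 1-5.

2

ΔP = 1010 − 951 = 59 mb.
V ≈ 5.7 × 59^0.669 = 5.7 × 15.30 ≈ 87 kt.
87 kt falls in the Category 2 band.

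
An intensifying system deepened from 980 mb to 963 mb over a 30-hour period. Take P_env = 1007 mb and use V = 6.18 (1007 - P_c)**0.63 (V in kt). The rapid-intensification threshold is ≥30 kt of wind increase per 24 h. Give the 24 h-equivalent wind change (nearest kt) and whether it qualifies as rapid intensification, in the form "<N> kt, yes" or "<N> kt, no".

14 kt, no

V₁: ΔP = 27, V ≈ 6.18 × 27^0.63 ≈ 49.29 kt.
V₂: ΔP = 44, V ≈ 6.18 × 44^0.63 ≈ 67.04 kt.
ΔV over 30 h = 17.75 kt → 24 h equivalent = 17.75 × 24/30 ≈ 14.20 kt.
14 kt < 30 kt ⇒ not rapid intensification.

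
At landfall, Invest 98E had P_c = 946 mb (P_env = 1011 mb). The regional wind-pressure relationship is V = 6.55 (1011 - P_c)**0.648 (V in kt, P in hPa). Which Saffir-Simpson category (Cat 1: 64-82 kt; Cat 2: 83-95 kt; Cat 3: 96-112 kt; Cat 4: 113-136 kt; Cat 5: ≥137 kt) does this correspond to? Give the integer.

3

ΔP = 1011 − 946 = 65 mb.
V ≈ 6.55 × 65^0.648 = 6.55 × 14.95 ≈ 98 kt.
98 kt falls in the Category 3 band.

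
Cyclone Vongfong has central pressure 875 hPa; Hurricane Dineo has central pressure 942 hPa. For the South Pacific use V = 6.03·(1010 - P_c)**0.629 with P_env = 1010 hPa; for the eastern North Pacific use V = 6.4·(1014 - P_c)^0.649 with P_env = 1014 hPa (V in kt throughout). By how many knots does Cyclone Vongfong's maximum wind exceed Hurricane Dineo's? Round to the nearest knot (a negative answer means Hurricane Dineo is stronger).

29 kt

Cyclone Vongfong: ΔP = 135; V ≈ 6.03 × 135^0.629 ≈ 131.92 kt.
Hurricane Dineo: ΔP = 72; V ≈ 6.4 × 72^0.649 ≈ 102.70 kt.
Difference ≈ 131.92 − 102.70 = 29.22 → 29 kt.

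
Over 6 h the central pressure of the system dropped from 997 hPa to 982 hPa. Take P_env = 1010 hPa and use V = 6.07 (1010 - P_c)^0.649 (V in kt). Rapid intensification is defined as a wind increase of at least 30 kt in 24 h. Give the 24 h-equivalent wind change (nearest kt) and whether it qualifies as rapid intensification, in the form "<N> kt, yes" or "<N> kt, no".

83 kt, yes

V₁: ΔP = 13, V ≈ 6.07 × 13^0.649 ≈ 32.07 kt.
V₂: ΔP = 28, V ≈ 6.07 × 28^0.649 ≈ 52.77 kt.
ΔV over 6 h = 20.70 kt → 24 h equivalent = 20.70 × 24/6 ≈ 82.80 kt.
83 kt ≥ 30 kt ⇒ rapid intensification.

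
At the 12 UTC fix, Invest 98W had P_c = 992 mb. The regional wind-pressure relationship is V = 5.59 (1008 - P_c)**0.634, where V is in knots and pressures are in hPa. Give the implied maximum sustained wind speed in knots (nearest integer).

ΔP = 1008 − 992 = 16 mb.
16^0.634 ≈ 5.800.
V ≈ 5.59 × 5.800 ≈ 32.4 kt.

32 kt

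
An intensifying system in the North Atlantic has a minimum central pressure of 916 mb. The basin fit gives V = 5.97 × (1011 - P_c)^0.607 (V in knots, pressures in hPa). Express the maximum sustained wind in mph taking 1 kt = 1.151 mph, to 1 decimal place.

109.0 mph

ΔP = 1011 − 916 = 95 mb.
V ≈ 5.97 × 95^0.607 = 5.97 × 15.866 ≈ 94.722 kt.
94.722 × 1.151 ≈ 109.03 mph → 109.0 mph.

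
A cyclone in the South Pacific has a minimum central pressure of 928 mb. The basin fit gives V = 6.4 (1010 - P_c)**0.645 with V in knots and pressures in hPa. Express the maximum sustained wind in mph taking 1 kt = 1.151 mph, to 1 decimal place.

126.4 mph

ΔP = 1010 − 928 = 82 mb.
V ≈ 6.4 × 82^0.645 = 6.4 × 17.156 ≈ 109.797 kt.
109.797 × 1.151 ≈ 126.38 mph → 126.4 mph.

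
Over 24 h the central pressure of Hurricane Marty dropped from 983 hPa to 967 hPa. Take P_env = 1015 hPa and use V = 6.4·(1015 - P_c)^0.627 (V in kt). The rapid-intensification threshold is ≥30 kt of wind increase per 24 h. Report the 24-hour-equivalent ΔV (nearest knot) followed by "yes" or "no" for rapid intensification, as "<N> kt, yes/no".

V₁: ΔP = 32, V ≈ 6.4 × 32^0.627 ≈ 56.22 kt.
V₂: ΔP = 48, V ≈ 6.4 × 48^0.627 ≈ 72.50 kt.
ΔV over 24 h = 16.28 kt → 24 h equivalent = 16.28 × 24/24 ≈ 16.28 kt.
16 kt < 30 kt ⇒ not rapid intensification.

16 kt, no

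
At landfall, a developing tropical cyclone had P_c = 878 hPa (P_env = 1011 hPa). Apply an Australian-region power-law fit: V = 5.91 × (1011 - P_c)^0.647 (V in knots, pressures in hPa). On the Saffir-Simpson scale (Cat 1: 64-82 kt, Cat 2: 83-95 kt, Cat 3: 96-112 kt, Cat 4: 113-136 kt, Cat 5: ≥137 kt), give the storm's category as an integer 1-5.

ΔP = 1011 − 878 = 133 hPa.
V ≈ 5.91 × 133^0.647 = 5.91 × 23.67 ≈ 140 kt.
140 kt falls in the Category 5 band.

5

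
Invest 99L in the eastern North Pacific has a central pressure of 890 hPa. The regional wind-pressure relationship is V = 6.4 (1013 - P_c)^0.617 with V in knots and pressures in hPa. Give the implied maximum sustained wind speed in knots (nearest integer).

ΔP = 1013 − 890 = 123 hPa.
123^0.617 ≈ 19.475.
V ≈ 6.4 × 19.475 ≈ 124.6 kt.

125 kt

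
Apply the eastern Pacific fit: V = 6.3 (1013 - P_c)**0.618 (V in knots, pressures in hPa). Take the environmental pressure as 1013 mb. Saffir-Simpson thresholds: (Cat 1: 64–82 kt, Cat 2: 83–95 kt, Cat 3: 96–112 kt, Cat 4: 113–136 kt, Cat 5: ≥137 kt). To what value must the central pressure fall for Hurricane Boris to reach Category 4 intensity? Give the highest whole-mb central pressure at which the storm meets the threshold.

Category 4 begins at V = 113 kt.
Required ΔP = (113/6.3)^(1/0.618) = 17.937^1.618 ≈ 106.83 mb.
P_c ≤ 1013 − 106.83 = 906.17, so the highest integer P_c is 906 mb.

906 mb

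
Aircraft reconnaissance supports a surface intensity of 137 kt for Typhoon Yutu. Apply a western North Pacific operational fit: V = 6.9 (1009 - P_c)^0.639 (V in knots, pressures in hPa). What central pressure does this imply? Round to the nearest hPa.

902 hPa

ΔP = (V / 6.9)^(1/0.639) = (137/6.9)^1.565.
137/6.9 = 19.855; 19.855^1.565 ≈ 107.42 hPa.
P_c = 1009 − 107.42 = 901.58 ≈ 902 hPa.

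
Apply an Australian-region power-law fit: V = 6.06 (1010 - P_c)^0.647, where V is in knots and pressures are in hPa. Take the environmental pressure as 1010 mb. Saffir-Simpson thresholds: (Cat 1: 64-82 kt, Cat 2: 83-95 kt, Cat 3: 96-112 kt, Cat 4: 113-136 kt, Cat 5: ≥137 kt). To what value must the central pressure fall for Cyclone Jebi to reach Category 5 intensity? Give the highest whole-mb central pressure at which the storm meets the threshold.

886 mb

Category 5 begins at V = 137 kt.
Required ΔP = (137/6.06)^(1/0.647) = 22.607^1.546 ≈ 123.91 mb.
P_c ≤ 1010 − 123.91 = 886.09, so the highest integer P_c is 886 mb.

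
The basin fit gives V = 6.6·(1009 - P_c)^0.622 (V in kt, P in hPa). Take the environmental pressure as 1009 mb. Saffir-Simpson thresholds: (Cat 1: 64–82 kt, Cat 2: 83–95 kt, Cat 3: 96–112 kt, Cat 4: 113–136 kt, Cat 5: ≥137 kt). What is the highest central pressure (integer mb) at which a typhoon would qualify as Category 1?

970 mb

Category 1 begins at V = 64 kt.
Required ΔP = (64/6.6)^(1/0.622) = 9.697^1.608 ≈ 38.57 mb.
P_c ≤ 1009 − 38.57 = 970.43, so the highest integer P_c is 970 mb.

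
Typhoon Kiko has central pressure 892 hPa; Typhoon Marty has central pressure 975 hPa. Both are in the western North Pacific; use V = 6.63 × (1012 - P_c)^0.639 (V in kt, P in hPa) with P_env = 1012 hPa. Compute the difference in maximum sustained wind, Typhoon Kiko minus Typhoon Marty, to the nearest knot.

75 kt

Typhoon Kiko: ΔP = 120; V ≈ 6.63 × 120^0.639 ≈ 141.29 kt.
Typhoon Marty: ΔP = 37; V ≈ 6.63 × 37^0.639 ≈ 66.62 kt.
Difference ≈ 141.29 − 66.62 = 74.67 → 75 kt.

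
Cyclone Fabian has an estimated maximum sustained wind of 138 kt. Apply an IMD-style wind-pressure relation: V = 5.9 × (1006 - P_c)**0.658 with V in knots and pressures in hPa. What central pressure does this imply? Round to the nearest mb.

886 mb

ΔP = (V / 5.9)^(1/0.658) = (138/5.9)^1.520.
138/5.9 = 23.390; 23.390^1.520 ≈ 120.39 mb.
P_c = 1006 − 120.39 = 885.61 ≈ 886 mb.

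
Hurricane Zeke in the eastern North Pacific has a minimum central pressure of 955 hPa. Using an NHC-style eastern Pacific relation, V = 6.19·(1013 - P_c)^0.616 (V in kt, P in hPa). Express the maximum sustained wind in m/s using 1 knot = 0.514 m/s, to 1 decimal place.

ΔP = 1013 − 955 = 58 hPa.
V ≈ 6.19 × 58^0.616 = 6.19 × 12.198 ≈ 75.503 kt.
75.503 × 0.514 ≈ 38.81 m/s → 38.8 m/s.

38.8 m/s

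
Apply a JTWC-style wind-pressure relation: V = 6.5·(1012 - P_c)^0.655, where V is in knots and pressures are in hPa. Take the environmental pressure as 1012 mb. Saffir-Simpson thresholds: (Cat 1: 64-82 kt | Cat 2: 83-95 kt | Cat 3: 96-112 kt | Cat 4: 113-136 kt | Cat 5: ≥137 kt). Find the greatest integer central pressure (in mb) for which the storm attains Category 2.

963 mb

Category 2 begins at V = 83 kt.
Required ΔP = (83/6.5)^(1/0.655) = 12.769^1.527 ≈ 48.84 mb.
P_c ≤ 1012 − 48.84 = 963.16, so the highest integer P_c is 963 mb.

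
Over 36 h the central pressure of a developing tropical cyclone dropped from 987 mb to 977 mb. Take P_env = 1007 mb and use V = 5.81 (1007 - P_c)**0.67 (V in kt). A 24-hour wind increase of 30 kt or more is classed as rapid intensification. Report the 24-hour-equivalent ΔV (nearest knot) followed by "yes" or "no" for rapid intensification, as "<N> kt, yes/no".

9 kt, no

V₁: ΔP = 20, V ≈ 5.81 × 20^0.67 ≈ 43.24 kt.
V₂: ΔP = 30, V ≈ 5.81 × 30^0.67 ≈ 56.73 kt.
ΔV over 36 h = 13.49 kt → 24 h equivalent = 13.49 × 24/36 ≈ 8.99 kt.
9 kt < 30 kt ⇒ not rapid intensification.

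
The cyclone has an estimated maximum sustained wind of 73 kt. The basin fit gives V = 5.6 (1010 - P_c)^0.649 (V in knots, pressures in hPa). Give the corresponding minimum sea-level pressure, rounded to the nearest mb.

958 mb

ΔP = (V / 5.6)^(1/0.649) = (73/5.6)^1.541.
73/5.6 = 13.036; 13.036^1.541 ≈ 52.27 mb.
P_c = 1010 − 52.27 = 957.73 ≈ 958 mb.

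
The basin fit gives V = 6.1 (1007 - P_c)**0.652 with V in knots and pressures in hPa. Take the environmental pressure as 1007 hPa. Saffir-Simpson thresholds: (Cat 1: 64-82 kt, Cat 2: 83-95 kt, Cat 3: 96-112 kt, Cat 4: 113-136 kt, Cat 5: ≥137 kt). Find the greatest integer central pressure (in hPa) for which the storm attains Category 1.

970 hPa

Category 1 begins at V = 64 kt.
Required ΔP = (64/6.1)^(1/0.652) = 10.492^1.534 ≈ 36.79 hPa.
P_c ≤ 1007 − 36.79 = 970.21, so the highest integer P_c is 970 hPa.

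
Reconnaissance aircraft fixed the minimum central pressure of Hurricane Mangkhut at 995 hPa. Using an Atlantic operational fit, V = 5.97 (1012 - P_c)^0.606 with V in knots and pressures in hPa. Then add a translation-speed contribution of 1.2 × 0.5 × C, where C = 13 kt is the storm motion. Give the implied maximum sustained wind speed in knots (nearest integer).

ΔP = 1012 − 995 = 17 hPa.
17^0.606 ≈ 5.567.
V ≈ 5.97 × 5.567 ≈ 33.2 kt.
Translation term: 1.2 × 0.5 × 13 = 7.8 kt.
Corrected V ≈ 41 kt → 41 kt.

41 kt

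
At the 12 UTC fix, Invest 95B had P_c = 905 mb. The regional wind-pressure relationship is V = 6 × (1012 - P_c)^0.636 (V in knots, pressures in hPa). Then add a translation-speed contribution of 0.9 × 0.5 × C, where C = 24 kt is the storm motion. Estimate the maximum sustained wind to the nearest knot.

ΔP = 1012 − 905 = 107 mb.
107^0.636 ≈ 19.529.
V ≈ 6 × 19.529 ≈ 117.2 kt.
Translation term: 0.9 × 0.5 × 24 = 10.8 kt.
Corrected V ≈ 128 kt → 128 kt.

128 kt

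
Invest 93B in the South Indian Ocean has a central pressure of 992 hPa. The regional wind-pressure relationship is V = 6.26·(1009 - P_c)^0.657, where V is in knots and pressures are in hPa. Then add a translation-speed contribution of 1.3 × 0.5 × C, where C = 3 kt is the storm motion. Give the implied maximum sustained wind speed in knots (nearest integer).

42 kt

ΔP = 1009 − 992 = 17 hPa.
17^0.657 ≈ 6.433.
V ≈ 6.26 × 6.433 ≈ 40.3 kt.
Translation term: 1.3 × 0.5 × 3 = 1.95 kt.
Corrected V ≈ 42.25 kt → 42 kt.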